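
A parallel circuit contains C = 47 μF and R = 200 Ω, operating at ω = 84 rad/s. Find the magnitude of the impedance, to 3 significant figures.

157 Ω

X_C = 1/(ωC) = 253 Ω
Parallel: admittances add. Y = 1/R + jωC
Y = (0.00500 + j0.00395) S
|Y| = 0.00637 S → |Z| = 1/|Y| = 157 Ω, ∠Z = −∠Y = -38.3°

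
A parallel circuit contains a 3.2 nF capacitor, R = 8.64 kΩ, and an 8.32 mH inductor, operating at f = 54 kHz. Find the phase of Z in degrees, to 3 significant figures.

ω = 2πf = 339300 rad/s
X_L = ωL = 2820 Ω
X_C = 1/(ωC) = 921 Ω
Parallel: admittances add. Y = 1/R + 1/(jωL) + jωC
Y = (0.000116 + j0.000731) S
|Y| = 0.000741 S → |Z| = 1/|Y| = 1350 Ω, ∠Z = −∠Y = -81.0°

-81.0°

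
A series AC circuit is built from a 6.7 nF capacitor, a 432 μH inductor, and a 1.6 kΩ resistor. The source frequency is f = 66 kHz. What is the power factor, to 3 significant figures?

ω = 2πf = 414700 rad/s
X_L = ωL = 179 Ω
X_C = 1/(ωC) = 360 Ω
Net reactance X = X_L − X_C = -181 Ω
Z = 1600 − j181 Ω
|Z| = √(1600² + 181²) = 1610 Ω
∠Z = arctan(-181/1600) = -6.45°
cos φ = cos(-6.45°) = 0.994

0.994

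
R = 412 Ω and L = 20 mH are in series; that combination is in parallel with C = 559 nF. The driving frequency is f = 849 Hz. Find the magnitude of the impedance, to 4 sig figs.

ω = 2πf = 5334 rad/s
X_L = ωL = 106.7 Ω
X_C = 1/(ωC) = 335.4 Ω
Branch 1 (R+jX_L): Z₁ = 412.0 + j106.7 Ω, |Z₁| = 425.6 Ω
Branch 2 (−jX_C): Z₂ = −j335.4 Ω
Parallel: Z = Z₁Z₂/(Z₁+Z₂), |Z| = 302.9 Ω, ∠Z = -46.45°

302.9 Ω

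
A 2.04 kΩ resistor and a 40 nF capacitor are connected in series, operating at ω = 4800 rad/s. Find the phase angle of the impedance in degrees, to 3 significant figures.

X_C = 1/(ωC) = 5210 Ω
Z = 2040 − j5210 Ω
|Z| = √(2040² + 5210²) = 5590 Ω
∠Z = arctan(-5210/2040) = -68.6°

-68.6°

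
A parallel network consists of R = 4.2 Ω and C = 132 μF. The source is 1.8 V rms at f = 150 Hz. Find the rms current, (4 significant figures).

ω = 2πf = 942.5 rad/s
X_C = 1/(ωC) = 8.038 Ω
Parallel: admittances add. Y = 1/R + jωC
Y = (0.2381 + j0.1244) S
|Y| = 0.2686 S → |Z| = 1/|Y| = 3.722 Ω, ∠Z = −∠Y = -27.59°
I = V/|Z| = 1.8/3.722 = 483.5 mA

483.5 mA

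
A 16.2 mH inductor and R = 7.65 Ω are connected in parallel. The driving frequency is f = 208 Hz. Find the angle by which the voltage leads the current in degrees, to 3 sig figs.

ω = 2πf = 1307 rad/s
X_L = ωL = 21.2 Ω
Parallel: admittances add. Y = 1/R + 1/(jωL)
Y = (0.131 − j0.0472) S
|Y| = 0.139 S → |Z| = 1/|Y| = 7.19 Ω, ∠Z = −∠Y = 19.9°

19.9°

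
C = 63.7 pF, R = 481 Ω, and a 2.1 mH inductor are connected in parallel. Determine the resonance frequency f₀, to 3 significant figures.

ω₀ = 1/√(LC) = 1/√(0.0021 × 6.37e-11) = 2.734e+06 rad/s
f₀ = ω₀/(2π) = 435 kHz

435 kHz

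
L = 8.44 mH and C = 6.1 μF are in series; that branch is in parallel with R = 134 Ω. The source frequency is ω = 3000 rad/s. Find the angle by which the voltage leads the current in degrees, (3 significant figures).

X_L = ωL = 25.3 Ω
X_C = 1/(ωC) = 54.6 Ω
Branch 1: Z₁ = R = 134 Ω
Branch 2 (series LC): Z₂ = j(X_L − X_C) = −j29.3 Ω
Parallel: Z = Z₁Z₂/(Z₁+Z₂), |Z| = 28.6 Ω, ∠Z = -77.7°

-77.7°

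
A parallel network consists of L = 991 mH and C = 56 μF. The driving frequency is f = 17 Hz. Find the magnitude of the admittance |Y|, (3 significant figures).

ω = 2πf = 106.8 rad/s
X_L = ωL = 106 Ω
X_C = 1/(ωC) = 167 Ω
Parallel: admittances add. Y = 1/(jωL) + jωC
Y = (0 − j0.00347) S
|Y| = 0.00347 S → |Z| = 1/|Y| = 289 Ω, ∠Z = −∠Y = 90.0°

3.47 mS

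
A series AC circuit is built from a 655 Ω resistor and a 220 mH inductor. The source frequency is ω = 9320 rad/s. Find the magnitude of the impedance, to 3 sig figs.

2150 Ω

X_L = ωL = 2050 Ω
Z = 655 + j2050 Ω
|Z| = √(655² + 2050²) = 2150 Ω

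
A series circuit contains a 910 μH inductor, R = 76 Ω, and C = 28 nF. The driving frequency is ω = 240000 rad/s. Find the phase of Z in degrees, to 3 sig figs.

X_L = ωL = 218 Ω
X_C = 1/(ωC) = 149 Ω
Net reactance X = X_L − X_C = 69.6 Ω
Z = 76.0 + j69.6 Ω
|Z| = √(76.0² + 69.6²) = 103 Ω
∠Z = arctan(69.6/76.0) = 42.5°

42.5°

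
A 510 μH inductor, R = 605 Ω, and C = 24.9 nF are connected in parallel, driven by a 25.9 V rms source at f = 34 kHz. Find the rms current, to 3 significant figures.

109 mA

ω = 2πf = 213600 rad/s
X_L = ωL = 109 Ω
X_C = 1/(ωC) = 188 Ω
Parallel: admittances add. Y = 1/R + 1/(jωL) + jωC
Y = (0.00165 − j0.00386) S
|Y| = 0.00420 S → |Z| = 1/|Y| = 238 Ω, ∠Z = −∠Y = 66.8°
I = V/|Z| = 25.9/238 = 109 mA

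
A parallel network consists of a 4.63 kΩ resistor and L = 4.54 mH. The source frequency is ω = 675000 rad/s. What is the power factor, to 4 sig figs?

X_L = ωL = 3064 Ω
Parallel: admittances add. Y = 1/R + 1/(jωL)
Y = (0.0002160 − j0.0003263) S
|Y| = 0.0003913 S → |Z| = 1/|Y| = 2555 Ω, ∠Z = −∠Y = 56.50°
cos φ = cos(56.50°) = 0.5519

0.5519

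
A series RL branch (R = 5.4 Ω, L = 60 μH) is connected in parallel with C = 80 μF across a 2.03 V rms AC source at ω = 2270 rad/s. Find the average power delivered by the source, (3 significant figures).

X_L = ωL = 0.136 Ω
X_C = 1/(ωC) = 5.51 Ω
Branch 1 (R+jX_L): Z₁ = 5.40 + j0.136 Ω, |Z₁| = 5.40 Ω
Branch 2 (−jX_C): Z₂ = −j5.51 Ω
Parallel: Z = Z₁Z₂/(Z₁+Z₂), |Z| = 3.91 Ω, ∠Z = -43.7°
I = V/|Z| = 520 mA
P = VI cos φ = 2.03 × 0.520 × cos(-43.7°) = 763 mW

763 mW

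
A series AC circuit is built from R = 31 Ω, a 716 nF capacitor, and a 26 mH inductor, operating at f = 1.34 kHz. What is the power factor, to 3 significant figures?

ω = 2πf = 8419 rad/s
X_L = ωL = 219 Ω
X_C = 1/(ωC) = 166 Ω
Net reactance X = X_L − X_C = 53.0 Ω
Z = 31.0 + j53.0 Ω
|Z| = √(31.0² + 53.0²) = 61.4 Ω
∠Z = arctan(53.0/31.0) = 59.7°
cos φ = cos(59.7°) = 0.505

0.505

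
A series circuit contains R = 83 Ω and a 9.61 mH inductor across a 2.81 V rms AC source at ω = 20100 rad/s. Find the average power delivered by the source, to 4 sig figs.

X_L = ωL = 193.2 Ω
Z = 83.00 + j193.2 Ω
|Z| = √(83.00² + 193.2²) = 210.2 Ω
∠Z = arctan(193.2/83.00) = 66.75°
I = V/|Z| = 13.37 mA
P = VI cos φ = 2.81 × 0.01337 × cos(66.75°) = 14.83 mW

14.83 mW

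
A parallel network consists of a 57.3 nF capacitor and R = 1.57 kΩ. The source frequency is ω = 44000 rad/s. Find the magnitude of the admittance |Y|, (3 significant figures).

2.60 mS

X_C = 1/(ωC) = 397 Ω
Parallel: admittances add. Y = 1/R + jωC
Y = (0.000637 + j0.00252) S
|Y| = 0.00260 S → |Z| = 1/|Y| = 385 Ω, ∠Z = −∠Y = -75.8°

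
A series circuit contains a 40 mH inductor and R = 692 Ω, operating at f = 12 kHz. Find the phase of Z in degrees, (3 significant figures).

ω = 2πf = 75400 rad/s
X_L = ωL = 3020 Ω
Z = 692 + j3020 Ω
|Z| = √(692² + 3020²) = 3090 Ω
∠Z = arctan(3020/692) = 77.1°

77.1°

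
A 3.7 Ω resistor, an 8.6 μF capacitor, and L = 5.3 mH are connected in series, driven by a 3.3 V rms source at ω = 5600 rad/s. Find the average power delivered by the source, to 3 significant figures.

432 mW

X_L = ωL = 29.7 Ω
X_C = 1/(ωC) = 20.8 Ω
Net reactance X = X_L − X_C = 8.92 Ω
Z = 3.70 + j8.92 Ω
|Z| = √(3.70² + 8.92²) = 9.65 Ω
∠Z = arctan(8.92/3.70) = 67.5°
I = V/|Z| = 342 mA
P = VI cos φ = 3.3 × 0.342 × cos(67.5°) = 432 mW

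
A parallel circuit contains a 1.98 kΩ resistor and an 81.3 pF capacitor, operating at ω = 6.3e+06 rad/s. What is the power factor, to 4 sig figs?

X_C = 1/(ωC) = 1952 Ω
Parallel: admittances add. Y = 1/R + jωC
Y = (0.0005051 + j0.0005122) S
|Y| = 0.0007193 S → |Z| = 1/|Y| = 1390 Ω, ∠Z = −∠Y = -45.40°
cos φ = cos(-45.40°) = 0.7021

0.7021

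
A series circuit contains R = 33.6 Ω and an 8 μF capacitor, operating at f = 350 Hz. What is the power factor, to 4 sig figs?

0.5089

ω = 2πf = 2199 rad/s
X_C = 1/(ωC) = 56.84 Ω
Z = 33.60 − j56.84 Ω
|Z| = √(33.60² + 56.84²) = 66.03 Ω
∠Z = arctan(-56.84/33.60) = -59.41°
cos φ = cos(-59.41°) = 0.5089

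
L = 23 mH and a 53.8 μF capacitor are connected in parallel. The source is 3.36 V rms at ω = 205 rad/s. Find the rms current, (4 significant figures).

675.6 mA

X_L = ωL = 4.715 Ω
X_C = 1/(ωC) = 90.67 Ω
Parallel: admittances add. Y = 1/(jωL) + jωC
Y = (0 − j0.2011) S
|Y| = 0.2011 S → |Z| = 1/|Y| = 4.974 Ω, ∠Z = −∠Y = 90.00°
I = V/|Z| = 3.36/4.974 = 675.6 mA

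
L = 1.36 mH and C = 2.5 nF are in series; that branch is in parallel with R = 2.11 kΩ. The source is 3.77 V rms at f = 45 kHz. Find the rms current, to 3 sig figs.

ω = 2πf = 282700 rad/s
X_L = ωL = 385 Ω
X_C = 1/(ωC) = 1410 Ω
Branch 1: Z₁ = R = 2110 Ω
Branch 2 (series LC): Z₂ = j(X_L − X_C) = −j1030 Ω
Parallel: Z = Z₁Z₂/(Z₁+Z₂), |Z| = 926 Ω, ∠Z = -64.0°
I = V/|Z| = 3.77/926 = 4.07 mA

4.07 mA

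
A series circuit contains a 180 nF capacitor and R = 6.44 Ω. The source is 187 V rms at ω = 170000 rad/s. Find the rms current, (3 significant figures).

X_C = 1/(ωC) = 32.7 Ω
Z = 6.44 − j32.7 Ω
|Z| = √(6.44² + 32.7²) = 33.3 Ω
I = V/|Z| = 187/33.3 = 5.61 A

5.61 A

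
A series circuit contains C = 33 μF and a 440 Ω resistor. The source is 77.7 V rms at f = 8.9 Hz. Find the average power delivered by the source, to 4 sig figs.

ω = 2πf = 55.92 rad/s
X_C = 1/(ωC) = 541.9 Ω
Z = 440.0 − j541.9 Ω
|Z| = √(440.0² + 541.9²) = 698.0 Ω
∠Z = arctan(-541.9/440.0) = -50.92°
I = V/|Z| = 111.3 mA
P = VI cos φ = 77.7 × 0.1113 × cos(-50.92°) = 5.452 W

5.452 W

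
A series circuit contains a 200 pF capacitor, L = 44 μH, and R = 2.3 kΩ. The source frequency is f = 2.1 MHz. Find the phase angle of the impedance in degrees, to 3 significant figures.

ω = 2πf = 1.319e+07 rad/s
X_L = ωL = 581 Ω
X_C = 1/(ωC) = 379 Ω
Net reactance X = X_L − X_C = 202 Ω
Z = 2300 + j202 Ω
|Z| = √(2300² + 202²) = 2310 Ω
∠Z = arctan(202/2300) = 5.01°

5.01°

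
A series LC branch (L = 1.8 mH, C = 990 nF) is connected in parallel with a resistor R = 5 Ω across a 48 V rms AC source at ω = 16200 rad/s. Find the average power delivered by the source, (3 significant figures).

461 W

X_L = ωL = 29.2 Ω
X_C = 1/(ωC) = 62.4 Ω
Branch 1: Z₁ = R = 5.00 Ω
Branch 2 (series LC): Z₂ = j(X_L − X_C) = −j33.2 Ω
Parallel: Z = Z₁Z₂/(Z₁+Z₂), |Z| = 4.94 Ω, ∠Z = -8.57°
I = V/|Z| = 9.71 A
P = VI cos φ = 48 × 9.71 × cos(-8.57°) = 461 W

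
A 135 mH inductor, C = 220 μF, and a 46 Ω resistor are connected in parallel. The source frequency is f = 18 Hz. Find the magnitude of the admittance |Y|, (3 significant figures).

46.1 mS

ω = 2πf = 113.1 rad/s
X_L = ωL = 15.3 Ω
X_C = 1/(ωC) = 40.2 Ω
Parallel: admittances add. Y = 1/R + 1/(jωL) + jωC
Y = (0.0217 − j0.0406) S
|Y| = 0.0461 S → |Z| = 1/|Y| = 21.7 Ω, ∠Z = −∠Y = 61.8°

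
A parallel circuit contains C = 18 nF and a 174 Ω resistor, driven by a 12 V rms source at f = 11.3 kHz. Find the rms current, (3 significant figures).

70.7 mA

ω = 2πf = 71000 rad/s
X_C = 1/(ωC) = 782 Ω
Parallel: admittances add. Y = 1/R + jωC
Y = (0.00575 + j0.00128) S
|Y| = 0.00589 S → |Z| = 1/|Y| = 170 Ω, ∠Z = −∠Y = -12.5°
I = V/|Z| = 12/170 = 70.7 mA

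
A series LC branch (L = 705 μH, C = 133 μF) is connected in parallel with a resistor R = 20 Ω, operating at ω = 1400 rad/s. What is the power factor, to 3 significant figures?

0.214

X_L = ωL = 0.987 Ω
X_C = 1/(ωC) = 5.37 Ω
Branch 1: Z₁ = R = 20.0 Ω
Branch 2 (series LC): Z₂ = j(X_L − X_C) = −j4.38 Ω
Parallel: Z = Z₁Z₂/(Z₁+Z₂), |Z| = 4.28 Ω, ∠Z = -77.6°
cos φ = cos(-77.6°) = 0.214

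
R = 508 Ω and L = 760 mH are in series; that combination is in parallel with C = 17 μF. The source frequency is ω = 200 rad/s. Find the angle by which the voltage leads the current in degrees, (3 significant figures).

-57.7°

X_L = ωL = 152 Ω
X_C = 1/(ωC) = 294 Ω
Branch 1 (R+jX_L): Z₁ = 508 + j152 Ω, |Z₁| = 530 Ω
Branch 2 (−jX_C): Z₂ = −j294 Ω
Parallel: Z = Z₁Z₂/(Z₁+Z₂), |Z| = 296 Ω, ∠Z = -57.7°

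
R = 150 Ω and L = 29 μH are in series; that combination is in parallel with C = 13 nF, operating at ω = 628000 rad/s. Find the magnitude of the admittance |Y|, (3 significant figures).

X_L = ωL = 18.2 Ω
X_C = 1/(ωC) = 122 Ω
Branch 1 (R+jX_L): Z₁ = 150 + j18.2 Ω, |Z₁| = 151 Ω
Branch 2 (−jX_C): Z₂ = −j122 Ω
Parallel: Z = Z₁Z₂/(Z₁+Z₂), |Z| = 101 Ω, ∠Z = -48.3°
|Y| = 1/|Z| = 9.87 mS

9.87 mS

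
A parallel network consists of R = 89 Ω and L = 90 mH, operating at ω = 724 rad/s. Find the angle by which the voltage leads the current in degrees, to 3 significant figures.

X_L = ωL = 65.2 Ω
Parallel: admittances add. Y = 1/R + 1/(jωL)
Y = (0.0112 − j0.0153) S
|Y| = 0.0190 S → |Z| = 1/|Y| = 52.6 Ω, ∠Z = −∠Y = 53.8°

53.8°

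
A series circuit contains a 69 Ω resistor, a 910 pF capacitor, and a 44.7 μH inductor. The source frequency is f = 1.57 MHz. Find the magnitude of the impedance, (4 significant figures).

ω = 2πf = 9.865e+06 rad/s
X_L = ωL = 440.9 Ω
X_C = 1/(ωC) = 111.4 Ω
Net reactance X = X_L − X_C = 329.5 Ω
Z = 69.00 + j329.5 Ω
|Z| = √(69.00² + 329.5²) = 336.7 Ω

336.7 Ω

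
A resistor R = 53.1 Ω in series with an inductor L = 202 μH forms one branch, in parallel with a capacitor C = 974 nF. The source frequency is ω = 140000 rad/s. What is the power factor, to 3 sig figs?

0.113

X_L = ωL = 28.3 Ω
X_C = 1/(ωC) = 7.33 Ω
Branch 1 (R+jX_L): Z₁ = 53.1 + j28.3 Ω, |Z₁| = 60.2 Ω
Branch 2 (−jX_C): Z₂ = −j7.33 Ω
Parallel: Z = Z₁Z₂/(Z₁+Z₂), |Z| = 7.73 Ω, ∠Z = -83.5°
cos φ = cos(-83.5°) = 0.113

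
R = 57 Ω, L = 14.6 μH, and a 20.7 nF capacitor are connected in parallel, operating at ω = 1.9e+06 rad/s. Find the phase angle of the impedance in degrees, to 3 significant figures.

-10.6°

X_L = ωL = 27.7 Ω
X_C = 1/(ωC) = 25.4 Ω
Parallel: admittances add. Y = 1/R + 1/(jωL) + jωC
Y = (0.0175 + j0.00328) S
|Y| = 0.0178 S → |Z| = 1/|Y| = 56.0 Ω, ∠Z = −∠Y = -10.6°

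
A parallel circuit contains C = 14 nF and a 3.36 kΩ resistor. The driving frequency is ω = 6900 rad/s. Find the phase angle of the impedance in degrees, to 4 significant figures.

X_C = 1/(ωC) = 10350 Ω
Parallel: admittances add. Y = 1/R + jωC
Y = (0.0002976 + j9.66e-05) S
|Y| = 0.0003129 S → |Z| = 1/|Y| = 3196 Ω, ∠Z = −∠Y = -17.98°

-17.98°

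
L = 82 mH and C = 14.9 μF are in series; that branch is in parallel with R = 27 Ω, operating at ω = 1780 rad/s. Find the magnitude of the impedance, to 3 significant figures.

26.2 Ω

X_L = ωL = 146 Ω
X_C = 1/(ωC) = 37.7 Ω
Branch 1: Z₁ = R = 27.0 Ω
Branch 2 (series LC): Z₂ = j(X_L − X_C) = j108 Ω
Parallel: Z = Z₁Z₂/(Z₁+Z₂), |Z| = 26.2 Ω, ∠Z = 14.0°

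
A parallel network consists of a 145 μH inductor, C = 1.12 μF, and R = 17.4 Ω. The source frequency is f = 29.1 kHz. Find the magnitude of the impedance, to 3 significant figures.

ω = 2πf = 182800 rad/s
X_L = ωL = 26.5 Ω
X_C = 1/(ωC) = 4.88 Ω
Parallel: admittances add. Y = 1/R + 1/(jωL) + jωC
Y = (0.0575 + j0.167) S
|Y| = 0.177 S → |Z| = 1/|Y| = 5.66 Ω, ∠Z = −∠Y = -71.0°

5.66 Ω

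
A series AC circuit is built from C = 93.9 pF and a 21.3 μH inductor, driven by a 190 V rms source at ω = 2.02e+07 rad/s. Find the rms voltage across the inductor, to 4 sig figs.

843.2 V

X_L = ωL = 430.3 Ω
X_C = 1/(ωC) = 527.2 Ω
Net reactance X = X_L − X_C = -96.95 Ω
Z = − j96.95 Ω
|Z| = √(0² + 96.95²) = 96.95 Ω
I = V/|Z| = 1.960 A
V_L = I·|Z_L| = 1.960 × 430.3 = 843.2 V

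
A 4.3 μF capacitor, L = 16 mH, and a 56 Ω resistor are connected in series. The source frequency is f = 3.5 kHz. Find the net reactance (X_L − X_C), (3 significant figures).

341 Ω

ω = 2πf = 21990 rad/s
X_L = ωL = 352 Ω
X_C = 1/(ωC) = 10.6 Ω
X = 352 − 10.6 = 341 Ω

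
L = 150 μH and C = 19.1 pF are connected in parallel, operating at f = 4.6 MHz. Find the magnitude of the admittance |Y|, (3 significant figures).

ω = 2πf = 2.89e+07 rad/s
X_L = ωL = 4340 Ω
X_C = 1/(ωC) = 1810 Ω
Parallel: admittances add. Y = 1/(jωL) + jωC
Y = (0 + j0.000321) S
|Y| = 0.000321 S → |Z| = 1/|Y| = 3110 Ω, ∠Z = −∠Y = -90.0°

321 μS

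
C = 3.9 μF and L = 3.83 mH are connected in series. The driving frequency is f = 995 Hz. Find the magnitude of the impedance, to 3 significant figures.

ω = 2πf = 6252 rad/s
X_L = ωL = 23.9 Ω
X_C = 1/(ωC) = 41.0 Ω
Net reactance X = X_L − X_C = -17.1 Ω
Z = − j17.1 Ω
|Z| = √(0² + 17.1²) = 17.1 Ω

17.1 Ω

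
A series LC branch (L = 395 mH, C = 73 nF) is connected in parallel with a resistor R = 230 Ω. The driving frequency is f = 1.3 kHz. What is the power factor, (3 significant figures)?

0.989

ω = 2πf = 8168 rad/s
X_L = ωL = 3230 Ω
X_C = 1/(ωC) = 1680 Ω
Branch 1: Z₁ = R = 230 Ω
Branch 2 (series LC): Z₂ = j(X_L − X_C) = j1550 Ω
Parallel: Z = Z₁Z₂/(Z₁+Z₂), |Z| = 228 Ω, ∠Z = 8.44°
cos φ = cos(8.44°) = 0.989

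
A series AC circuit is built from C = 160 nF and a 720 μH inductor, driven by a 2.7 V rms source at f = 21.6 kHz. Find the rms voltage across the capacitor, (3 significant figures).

2.41 V

ω = 2πf = 135700 rad/s
X_L = ωL = 97.7 Ω
X_C = 1/(ωC) = 46.1 Ω
Net reactance X = X_L − X_C = 51.7 Ω
Z = j51.7 Ω
|Z| = √(0² + 51.7²) = 51.7 Ω
I = V/|Z| = 52.3 mA
V_C = I·|Z_C| = 0.0523 × 46.1 = 2.41 V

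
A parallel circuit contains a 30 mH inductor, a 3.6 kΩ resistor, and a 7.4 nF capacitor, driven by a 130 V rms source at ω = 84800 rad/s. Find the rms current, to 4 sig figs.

X_L = ωL = 2544 Ω
X_C = 1/(ωC) = 1594 Ω
Parallel: admittances add. Y = 1/R + 1/(jωL) + jωC
Y = (0.0002778 + j0.0002344) S
|Y| = 0.0003635 S → |Z| = 1/|Y| = 2751 Ω, ∠Z = −∠Y = -40.16°
I = V/|Z| = 130/2751 = 47.25 mA

47.25 mA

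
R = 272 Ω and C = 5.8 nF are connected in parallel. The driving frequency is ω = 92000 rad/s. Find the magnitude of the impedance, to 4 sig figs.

X_C = 1/(ωC) = 1874 Ω
Parallel: admittances add. Y = 1/R + jωC
Y = (0.003676 + j0.0005336) S
|Y| = 0.003715 S → |Z| = 1/|Y| = 269.2 Ω, ∠Z = −∠Y = -8.258°

269.2 Ω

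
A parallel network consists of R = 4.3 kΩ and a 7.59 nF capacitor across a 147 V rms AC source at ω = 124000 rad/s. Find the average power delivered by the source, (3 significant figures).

X_C = 1/(ωC) = 1060 Ω
Parallel: admittances add. Y = 1/R + jωC
Y = (0.000233 + j0.000941) S
|Y| = 0.000969 S → |Z| = 1/|Y| = 1030 Ω, ∠Z = −∠Y = -76.1°
I = V/|Z| = 143 mA
P = VI cos φ = 147 × 0.143 × cos(-76.1°) = 5.03 W

5.03 W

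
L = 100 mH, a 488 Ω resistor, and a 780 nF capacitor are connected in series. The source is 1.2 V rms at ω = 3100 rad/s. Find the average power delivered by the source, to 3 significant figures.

2.82 mW

X_L = ωL = 310 Ω
X_C = 1/(ωC) = 414 Ω
Net reactance X = X_L − X_C = -104 Ω
Z = 488 − j104 Ω
|Z| = √(488² + 104²) = 499 Ω
∠Z = arctan(-104/488) = -12.0°
I = V/|Z| = 2.41 mA
P = VI cos φ = 1.2 × 0.00241 × cos(-12.0°) = 2.82 mW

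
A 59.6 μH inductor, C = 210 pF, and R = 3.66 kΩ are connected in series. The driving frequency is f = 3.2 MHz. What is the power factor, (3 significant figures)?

0.967

ω = 2πf = 2.011e+07 rad/s
X_L = ωL = 1200 Ω
X_C = 1/(ωC) = 237 Ω
Net reactance X = X_L − X_C = 961 Ω
Z = 3660 + j961 Ω
|Z| = √(3660² + 961²) = 3780 Ω
∠Z = arctan(961/3660) = 14.7°
cos φ = cos(14.7°) = 0.967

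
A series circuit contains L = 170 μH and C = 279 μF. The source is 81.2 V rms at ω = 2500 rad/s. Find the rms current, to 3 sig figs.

80.5 A

X_L = ωL = 0.425 Ω
X_C = 1/(ωC) = 1.43 Ω
Net reactance X = X_L − X_C = -1.01 Ω
Z = − j1.01 Ω
|Z| = √(0² + 1.01²) = 1.01 Ω
I = V/|Z| = 81.2/1.01 = 80.5 A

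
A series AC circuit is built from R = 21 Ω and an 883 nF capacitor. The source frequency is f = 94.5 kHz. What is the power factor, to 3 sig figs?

ω = 2πf = 593800 rad/s
X_C = 1/(ωC) = 1.91 Ω
Z = 21.0 − j1.91 Ω
|Z| = √(21.0² + 1.91²) = 21.1 Ω
∠Z = arctan(-1.91/21.0) = -5.19°
cos φ = cos(-5.19°) = 0.996

0.996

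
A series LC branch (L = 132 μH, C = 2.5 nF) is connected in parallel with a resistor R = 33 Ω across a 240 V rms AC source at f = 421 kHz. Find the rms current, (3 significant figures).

ω = 2πf = 2.645e+06 rad/s
X_L = ωL = 349 Ω
X_C = 1/(ωC) = 151 Ω
Branch 1: Z₁ = R = 33.0 Ω
Branch 2 (series LC): Z₂ = j(X_L − X_C) = j198 Ω
Parallel: Z = Z₁Z₂/(Z₁+Z₂), |Z| = 32.6 Ω, ∠Z = 9.46°
I = V/|Z| = 240/32.6 = 7.37 A

7.37 A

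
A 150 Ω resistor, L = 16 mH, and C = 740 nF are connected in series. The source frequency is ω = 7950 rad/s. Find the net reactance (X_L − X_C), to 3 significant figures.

-42.8 Ω

X_L = ωL = 127 Ω
X_C = 1/(ωC) = 170 Ω
X = 127 − 170 = -42.8 Ω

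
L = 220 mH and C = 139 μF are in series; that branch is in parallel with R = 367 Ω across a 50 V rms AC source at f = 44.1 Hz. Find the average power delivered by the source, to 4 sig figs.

ω = 2πf = 277.1 rad/s
X_L = ωL = 60.96 Ω
X_C = 1/(ωC) = 25.96 Ω
Branch 1: Z₁ = R = 367.0 Ω
Branch 2 (series LC): Z₂ = j(X_L − X_C) = j35.00 Ω
Parallel: Z = Z₁Z₂/(Z₁+Z₂), |Z| = 34.84 Ω, ∠Z = 84.55°
I = V/|Z| = 1.435 A
P = VI cos φ = 50 × 1.435 × cos(84.55°) = 6.812 W

6.812 W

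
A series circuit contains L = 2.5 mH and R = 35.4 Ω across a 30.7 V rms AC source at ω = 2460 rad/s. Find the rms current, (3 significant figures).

X_L = ωL = 6.15 Ω
Z = 35.4 + j6.15 Ω
|Z| = √(35.4² + 6.15²) = 35.9 Ω
I = V/|Z| = 30.7/35.9 = 854 mA

854 mA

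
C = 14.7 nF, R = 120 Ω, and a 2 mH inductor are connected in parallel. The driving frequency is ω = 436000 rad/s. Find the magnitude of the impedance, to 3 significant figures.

X_L = ωL = 872 Ω
X_C = 1/(ωC) = 156 Ω
Parallel: admittances add. Y = 1/R + 1/(jωL) + jωC
Y = (0.00833 + j0.00526) S
|Y| = 0.00986 S → |Z| = 1/|Y| = 101 Ω, ∠Z = −∠Y = -32.3°

101 Ω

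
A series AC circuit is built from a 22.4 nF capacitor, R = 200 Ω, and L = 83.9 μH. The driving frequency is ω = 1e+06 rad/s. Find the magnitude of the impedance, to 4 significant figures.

X_L = ωL = 83.90 Ω
X_C = 1/(ωC) = 44.64 Ω
Net reactance X = X_L − X_C = 39.26 Ω
Z = 200.0 + j39.26 Ω
|Z| = √(200.0² + 39.26²) = 203.8 Ω

203.8 Ω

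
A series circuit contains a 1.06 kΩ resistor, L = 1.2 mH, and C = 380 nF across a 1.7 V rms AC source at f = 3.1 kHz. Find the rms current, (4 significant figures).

ω = 2πf = 19480 rad/s
X_L = ωL = 23.37 Ω
X_C = 1/(ωC) = 135.1 Ω
Net reactance X = X_L − X_C = -111.7 Ω
Z = 1060 − j111.7 Ω
|Z| = √(1060² + 111.7²) = 1066 Ω
I = V/|Z| = 1.7/1066 = 1.595 mA

1.595 mA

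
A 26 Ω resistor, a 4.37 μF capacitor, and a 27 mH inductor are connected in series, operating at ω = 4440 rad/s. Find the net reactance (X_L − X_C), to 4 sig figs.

X_L = ωL = 119.9 Ω
X_C = 1/(ωC) = 51.54 Ω
X = 119.9 − 51.54 = 68.34 Ω

68.34 Ω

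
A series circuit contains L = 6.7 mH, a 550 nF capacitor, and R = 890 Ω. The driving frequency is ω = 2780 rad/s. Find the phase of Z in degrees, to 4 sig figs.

-35.52°

X_L = ωL = 18.63 Ω
X_C = 1/(ωC) = 654.0 Ω
Net reactance X = X_L − X_C = -635.4 Ω
Z = 890.0 − j635.4 Ω
|Z| = √(890.0² + 635.4²) = 1094 Ω
∠Z = arctan(-635.4/890.0) = -35.52°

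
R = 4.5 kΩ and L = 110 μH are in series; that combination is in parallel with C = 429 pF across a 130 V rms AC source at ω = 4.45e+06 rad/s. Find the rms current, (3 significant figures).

X_L = ωL = 490 Ω
X_C = 1/(ωC) = 524 Ω
Branch 1 (R+jX_L): Z₁ = 4500 + j490 Ω, |Z₁| = 4530 Ω
Branch 2 (−jX_C): Z₂ = −j524 Ω
Parallel: Z = Z₁Z₂/(Z₁+Z₂), |Z| = 527 Ω, ∠Z = -83.4°
I = V/|Z| = 130/527 = 247 mA

247 mA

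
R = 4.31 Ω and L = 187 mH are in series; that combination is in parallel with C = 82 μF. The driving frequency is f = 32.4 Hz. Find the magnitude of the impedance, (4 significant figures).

ω = 2πf = 203.6 rad/s
X_L = ωL = 38.07 Ω
X_C = 1/(ωC) = 59.90 Ω
Branch 1 (R+jX_L): Z₁ = 4.310 + j38.07 Ω, |Z₁| = 38.31 Ω
Branch 2 (−jX_C): Z₂ = −j59.90 Ω
Parallel: Z = Z₁Z₂/(Z₁+Z₂), |Z| = 103.1 Ω, ∠Z = 72.38°

103.1 Ω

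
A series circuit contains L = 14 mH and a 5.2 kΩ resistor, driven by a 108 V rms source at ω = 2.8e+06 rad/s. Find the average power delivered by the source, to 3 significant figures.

38.8 mW

X_L = ωL = 39200 Ω
Z = 5200 + j39200 Ω
|Z| = √(5200² + 39200²) = 39500 Ω
∠Z = arctan(39200/5200) = 82.4°
I = V/|Z| = 2.73 mA
P = VI cos φ = 108 × 0.00273 × cos(82.4°) = 38.8 mW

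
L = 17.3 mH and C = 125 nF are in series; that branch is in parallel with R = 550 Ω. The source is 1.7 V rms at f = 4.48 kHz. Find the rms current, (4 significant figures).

8.936 mA

ω = 2πf = 28150 rad/s
X_L = ωL = 487.0 Ω
X_C = 1/(ωC) = 284.2 Ω
Branch 1: Z₁ = R = 550.0 Ω
Branch 2 (series LC): Z₂ = j(X_L − X_C) = j202.8 Ω
Parallel: Z = Z₁Z₂/(Z₁+Z₂), |Z| = 190.2 Ω, ∠Z = 69.76°
I = V/|Z| = 1.7/190.2 = 8.936 mA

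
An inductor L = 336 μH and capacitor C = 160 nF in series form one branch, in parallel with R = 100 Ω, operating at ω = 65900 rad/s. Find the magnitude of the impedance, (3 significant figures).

X_L = ωL = 22.1 Ω
X_C = 1/(ωC) = 94.8 Ω
Branch 1: Z₁ = R = 100 Ω
Branch 2 (series LC): Z₂ = j(X_L − X_C) = −j72.7 Ω
Parallel: Z = Z₁Z₂/(Z₁+Z₂), |Z| = 58.8 Ω, ∠Z = -54.0°

58.8 Ω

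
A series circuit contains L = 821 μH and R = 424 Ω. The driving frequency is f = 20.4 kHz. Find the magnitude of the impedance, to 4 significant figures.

ω = 2πf = 128200 rad/s
X_L = ωL = 105.2 Ω
Z = 424.0 + j105.2 Ω
|Z| = √(424.0² + 105.2²) = 436.9 Ω

436.9 Ω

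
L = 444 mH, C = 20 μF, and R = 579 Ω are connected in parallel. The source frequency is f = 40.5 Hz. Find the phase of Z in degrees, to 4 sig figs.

65.34°

ω = 2πf = 254.5 rad/s
X_L = ωL = 113.0 Ω
X_C = 1/(ωC) = 196.5 Ω
Parallel: admittances add. Y = 1/R + 1/(jωL) + jωC
Y = (0.001727 − j0.003761) S
|Y| = 0.004139 S → |Z| = 1/|Y| = 241.6 Ω, ∠Z = −∠Y = 65.34°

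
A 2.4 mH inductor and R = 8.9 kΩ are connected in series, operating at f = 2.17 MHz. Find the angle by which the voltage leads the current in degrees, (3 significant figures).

ω = 2πf = 1.363e+07 rad/s
X_L = ωL = 32700 Ω
Z = 8900 + j32700 Ω
|Z| = √(8900² + 32700²) = 33900 Ω
∠Z = arctan(32700/8900) = 74.8°

74.8°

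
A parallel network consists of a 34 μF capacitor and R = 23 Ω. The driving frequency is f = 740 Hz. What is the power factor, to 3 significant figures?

0.265

ω = 2πf = 4650 rad/s
X_C = 1/(ωC) = 6.33 Ω
Parallel: admittances add. Y = 1/R + jωC
Y = (0.0435 + j0.158) S
|Y| = 0.164 S → |Z| = 1/|Y| = 6.10 Ω, ∠Z = −∠Y = -74.6°
cos φ = cos(-74.6°) = 0.265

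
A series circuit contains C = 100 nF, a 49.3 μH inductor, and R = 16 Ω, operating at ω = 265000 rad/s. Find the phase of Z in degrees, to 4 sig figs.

-57.04°

X_L = ωL = 13.06 Ω
X_C = 1/(ωC) = 37.74 Ω
Net reactance X = X_L − X_C = -24.67 Ω
Z = 16.00 − j24.67 Ω
|Z| = √(16.00² + 24.67²) = 29.41 Ω
∠Z = arctan(-24.67/16.00) = -57.04°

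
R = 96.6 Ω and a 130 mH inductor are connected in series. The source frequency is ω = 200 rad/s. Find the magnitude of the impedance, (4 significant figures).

100.0 Ω

X_L = ωL = 26.00 Ω
Z = 96.60 + j26.00 Ω
|Z| = √(96.60² + 26.00²) = 100.0 Ω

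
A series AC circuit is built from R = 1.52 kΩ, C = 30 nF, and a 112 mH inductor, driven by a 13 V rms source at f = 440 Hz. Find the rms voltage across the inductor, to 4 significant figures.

ω = 2πf = 2765 rad/s
X_L = ωL = 309.6 Ω
X_C = 1/(ωC) = 12060 Ω
Net reactance X = X_L − X_C = -11750 Ω
Z = 1520 − j11750 Ω
|Z| = √(1520² + 11750²) = 11850 Ω
I = V/|Z| = 1.097 mA
V_L = I·|Z_L| = 0.001097 × 309.6 = 0.3398 V

0.3398 V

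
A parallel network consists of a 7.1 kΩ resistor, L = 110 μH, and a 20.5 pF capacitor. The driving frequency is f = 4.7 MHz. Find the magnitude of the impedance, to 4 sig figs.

ω = 2πf = 2.953e+07 rad/s
X_L = ωL = 3248 Ω
X_C = 1/(ωC) = 1652 Ω
Parallel: admittances add. Y = 1/R + 1/(jωL) + jωC
Y = (0.0001408 + j0.0002975) S
|Y| = 0.0003292 S → |Z| = 1/|Y| = 3038 Ω, ∠Z = −∠Y = -64.67°

3038 Ω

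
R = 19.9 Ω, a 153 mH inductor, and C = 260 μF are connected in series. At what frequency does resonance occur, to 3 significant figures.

ω₀ = 1/√(LC) = 1/√(0.153 × 0.00026) = 158.6 rad/s
f₀ = ω₀/(2π) = 25.2 Hz

25.2 Hz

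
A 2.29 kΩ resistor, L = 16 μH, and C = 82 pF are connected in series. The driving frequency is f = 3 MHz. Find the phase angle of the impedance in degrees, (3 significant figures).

-8.58°

ω = 2πf = 1.885e+07 rad/s
X_L = ωL = 302 Ω
X_C = 1/(ωC) = 647 Ω
Net reactance X = X_L − X_C = -345 Ω
Z = 2290 − j345 Ω
|Z| = √(2290² + 345²) = 2320 Ω
∠Z = arctan(-345/2290) = -8.58°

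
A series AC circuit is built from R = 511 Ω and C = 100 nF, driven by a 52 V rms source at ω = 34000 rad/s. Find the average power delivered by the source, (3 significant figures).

3.97 W

X_C = 1/(ωC) = 294 Ω
Z = 511 − j294 Ω
|Z| = √(511² + 294²) = 590 Ω
∠Z = arctan(-294/511) = -29.9°
I = V/|Z| = 88.2 mA
P = VI cos φ = 52 × 0.0882 × cos(-29.9°) = 3.97 W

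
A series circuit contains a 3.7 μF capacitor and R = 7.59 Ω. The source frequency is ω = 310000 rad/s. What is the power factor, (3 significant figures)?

X_C = 1/(ωC) = 0.872 Ω
Z = 7.59 − j0.872 Ω
|Z| = √(7.59² + 0.872²) = 7.64 Ω
∠Z = arctan(-0.872/7.59) = -6.55°
cos φ = cos(-6.55°) = 0.993

0.993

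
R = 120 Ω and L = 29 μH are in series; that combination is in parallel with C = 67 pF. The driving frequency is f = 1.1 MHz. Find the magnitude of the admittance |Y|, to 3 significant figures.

3.89 mS

ω = 2πf = 6.912e+06 rad/s
X_L = ωL = 200 Ω
X_C = 1/(ωC) = 2160 Ω
Branch 1 (R+jX_L): Z₁ = 120 + j200 Ω, |Z₁| = 234 Ω
Branch 2 (−jX_C): Z₂ = −j2160 Ω
Parallel: Z = Z₁Z₂/(Z₁+Z₂), |Z| = 257 Ω, ∠Z = 55.6°
|Y| = 1/|Z| = 3.89 mS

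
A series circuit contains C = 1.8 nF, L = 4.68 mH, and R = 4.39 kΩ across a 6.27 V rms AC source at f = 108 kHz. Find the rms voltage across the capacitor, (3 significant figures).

ω = 2πf = 678600 rad/s
X_L = ωL = 3180 Ω
X_C = 1/(ωC) = 819 Ω
Net reactance X = X_L − X_C = 2360 Ω
Z = 4390 + j2360 Ω
|Z| = √(4390² + 2360²) = 4980 Ω
I = V/|Z| = 1.26 mA
V_C = I·|Z_C| = 0.00126 × 819 = 1.03 V

1.03 V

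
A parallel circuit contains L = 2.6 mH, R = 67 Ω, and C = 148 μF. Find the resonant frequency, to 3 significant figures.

257 Hz

ω₀ = 1/√(LC) = 1/√(0.0026 × 0.000148) = 1612 rad/s
f₀ = ω₀/(2π) = 257 Hz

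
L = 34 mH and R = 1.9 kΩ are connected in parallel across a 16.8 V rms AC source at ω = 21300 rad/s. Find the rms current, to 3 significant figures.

24.8 mA

X_L = ωL = 724 Ω
Parallel: admittances add. Y = 1/R + 1/(jωL)
Y = (0.000526 − j0.00138) S
|Y| = 0.00148 S → |Z| = 1/|Y| = 677 Ω, ∠Z = −∠Y = 69.1°
I = V/|Z| = 16.8/677 = 24.8 mA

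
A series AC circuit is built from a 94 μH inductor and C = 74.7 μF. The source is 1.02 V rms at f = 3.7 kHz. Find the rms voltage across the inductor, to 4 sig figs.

1.385 V

ω = 2πf = 23250 rad/s
X_L = ωL = 2.185 Ω
X_C = 1/(ωC) = 0.5758 Ω
Net reactance X = X_L − X_C = 1.609 Ω
Z = j1.609 Ω
|Z| = √(0² + 1.609²) = 1.609 Ω
I = V/|Z| = 633.8 mA
V_L = I·|Z_L| = 0.6338 × 2.185 = 1.385 V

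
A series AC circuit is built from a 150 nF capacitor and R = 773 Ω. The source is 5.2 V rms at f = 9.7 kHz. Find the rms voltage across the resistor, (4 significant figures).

ω = 2πf = 60950 rad/s
X_C = 1/(ωC) = 109.4 Ω
Z = 773.0 − j109.4 Ω
|Z| = √(773.0² + 109.4²) = 780.7 Ω
I = V/|Z| = 6.661 mA
V_R = I·|Z_R| = 0.006661 × 773.0 = 5.149 V

5.149 V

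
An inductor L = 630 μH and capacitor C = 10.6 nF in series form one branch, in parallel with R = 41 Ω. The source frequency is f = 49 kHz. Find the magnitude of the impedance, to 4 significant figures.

38.52 Ω

ω = 2πf = 307900 rad/s
X_L = ωL = 194.0 Ω
X_C = 1/(ωC) = 306.4 Ω
Branch 1: Z₁ = R = 41.00 Ω
Branch 2 (series LC): Z₂ = j(X_L − X_C) = −j112.5 Ω
Parallel: Z = Z₁Z₂/(Z₁+Z₂), |Z| = 38.52 Ω, ∠Z = -20.03°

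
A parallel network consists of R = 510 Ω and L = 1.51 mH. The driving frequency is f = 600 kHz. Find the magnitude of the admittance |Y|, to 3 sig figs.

1.97 mS

ω = 2πf = 3.77e+06 rad/s
X_L = ωL = 5690 Ω
Parallel: admittances add. Y = 1/R + 1/(jωL)
Y = (0.00196 − j0.000176) S
|Y| = 0.00197 S → |Z| = 1/|Y| = 508 Ω, ∠Z = −∠Y = 5.12°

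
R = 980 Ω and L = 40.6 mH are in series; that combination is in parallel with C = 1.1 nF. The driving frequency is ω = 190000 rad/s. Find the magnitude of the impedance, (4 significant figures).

X_L = ωL = 7714 Ω
X_C = 1/(ωC) = 4785 Ω
Branch 1 (R+jX_L): Z₁ = 980.0 + j7714 Ω, |Z₁| = 7776 Ω
Branch 2 (−jX_C): Z₂ = −j4785 Ω
Parallel: Z = Z₁Z₂/(Z₁+Z₂), |Z| = 12050 Ω, ∠Z = -78.74°

12050 Ω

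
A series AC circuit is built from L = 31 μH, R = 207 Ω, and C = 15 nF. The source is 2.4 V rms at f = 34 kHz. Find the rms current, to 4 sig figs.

ω = 2πf = 213600 rad/s
X_L = ωL = 6.622 Ω
X_C = 1/(ωC) = 312.1 Ω
Net reactance X = X_L − X_C = -305.4 Ω
Z = 207.0 − j305.4 Ω
|Z| = √(207.0² + 305.4²) = 369.0 Ω
I = V/|Z| = 2.4/369.0 = 6.504 mA

6.504 mA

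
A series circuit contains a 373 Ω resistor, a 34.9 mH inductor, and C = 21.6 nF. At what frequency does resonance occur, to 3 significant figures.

ω₀ = 1/√(LC) = 1/√(0.0349 × 2.16e-08) = 36420 rad/s
f₀ = ω₀/(2π) = 5.80 kHz

5.80 kHz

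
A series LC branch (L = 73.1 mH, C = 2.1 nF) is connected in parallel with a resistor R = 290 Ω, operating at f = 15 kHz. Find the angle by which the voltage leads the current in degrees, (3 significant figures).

8.97°

ω = 2πf = 94250 rad/s
X_L = ωL = 6890 Ω
X_C = 1/(ωC) = 5050 Ω
Branch 1: Z₁ = R = 290 Ω
Branch 2 (series LC): Z₂ = j(X_L − X_C) = j1840 Ω
Parallel: Z = Z₁Z₂/(Z₁+Z₂), |Z| = 286 Ω, ∠Z = 8.97°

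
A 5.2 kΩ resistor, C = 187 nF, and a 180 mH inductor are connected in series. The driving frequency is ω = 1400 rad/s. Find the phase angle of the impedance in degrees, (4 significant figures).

X_L = ωL = 252.0 Ω
X_C = 1/(ωC) = 3820 Ω
Net reactance X = X_L − X_C = -3568 Ω
Z = 5200 − j3568 Ω
|Z| = √(5200² + 3568²) = 6306 Ω
∠Z = arctan(-3568/5200) = -34.45°

-34.45°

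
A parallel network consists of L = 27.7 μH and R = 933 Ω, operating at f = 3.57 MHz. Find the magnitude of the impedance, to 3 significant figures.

517 Ω

ω = 2πf = 2.243e+07 rad/s
X_L = ωL = 621 Ω
Parallel: admittances add. Y = 1/R + 1/(jωL)
Y = (0.00107 − j0.00161) S
|Y| = 0.00193 S → |Z| = 1/|Y| = 517 Ω, ∠Z = −∠Y = 56.3°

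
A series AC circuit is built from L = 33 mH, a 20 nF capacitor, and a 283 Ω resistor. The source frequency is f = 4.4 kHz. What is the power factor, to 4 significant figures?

0.3011

ω = 2πf = 27650 rad/s
X_L = ωL = 912.3 Ω
X_C = 1/(ωC) = 1809 Ω
Net reactance X = X_L − X_C = -896.3 Ω
Z = 283.0 − j896.3 Ω
|Z| = √(283.0² + 896.3²) = 939.9 Ω
∠Z = arctan(-896.3/283.0) = -72.48°
cos φ = cos(-72.48°) = 0.3011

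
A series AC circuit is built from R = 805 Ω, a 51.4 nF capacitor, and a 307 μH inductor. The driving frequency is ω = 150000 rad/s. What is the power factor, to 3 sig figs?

X_L = ωL = 46.0 Ω
X_C = 1/(ωC) = 130 Ω
Net reactance X = X_L − X_C = -83.7 Ω
Z = 805 − j83.7 Ω
|Z| = √(805² + 83.7²) = 809 Ω
∠Z = arctan(-83.7/805) = -5.93°
cos φ = cos(-5.93°) = 0.995

0.995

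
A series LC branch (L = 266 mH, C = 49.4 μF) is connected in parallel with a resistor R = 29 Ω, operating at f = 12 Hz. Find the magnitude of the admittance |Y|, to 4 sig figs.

ω = 2πf = 75.40 rad/s
X_L = ωL = 20.06 Ω
X_C = 1/(ωC) = 268.5 Ω
Branch 1: Z₁ = R = 29.00 Ω
Branch 2 (series LC): Z₂ = j(X_L − X_C) = −j248.4 Ω
Parallel: Z = Z₁Z₂/(Z₁+Z₂), |Z| = 28.80 Ω, ∠Z = -6.658°
|Y| = 1/|Z| = 34.72 mS

34.72 mS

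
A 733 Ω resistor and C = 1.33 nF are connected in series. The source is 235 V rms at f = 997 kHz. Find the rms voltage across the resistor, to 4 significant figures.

ω = 2πf = 6.264e+06 rad/s
X_C = 1/(ωC) = 120.0 Ω
Z = 733.0 − j120.0 Ω
|Z| = √(733.0² + 120.0²) = 742.8 Ω
I = V/|Z| = 316.4 mA
V_R = I·|Z_R| = 0.3164 × 733.0 = 231.9 V

231.9 V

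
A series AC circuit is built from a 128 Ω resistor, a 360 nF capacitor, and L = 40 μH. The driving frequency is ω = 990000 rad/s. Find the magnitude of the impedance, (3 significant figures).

X_L = ωL = 39.6 Ω
X_C = 1/(ωC) = 2.81 Ω
Net reactance X = X_L − X_C = 36.8 Ω
Z = 128 + j36.8 Ω
|Z| = √(128² + 36.8²) = 133 Ω

133 Ω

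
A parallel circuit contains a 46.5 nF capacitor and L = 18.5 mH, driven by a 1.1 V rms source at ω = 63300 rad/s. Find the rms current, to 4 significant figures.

2.298 mA

X_L = ωL = 1171 Ω
X_C = 1/(ωC) = 339.7 Ω
Parallel: admittances add. Y = 1/(jωL) + jωC
Y = (0 + j0.002090) S
|Y| = 0.002090 S → |Z| = 1/|Y| = 478.6 Ω, ∠Z = −∠Y = -90.00°
I = V/|Z| = 1.1/478.6 = 2.298 mA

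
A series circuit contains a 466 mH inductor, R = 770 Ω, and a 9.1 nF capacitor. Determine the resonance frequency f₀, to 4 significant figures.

2.444 kHz

ω₀ = 1/√(LC) = 1/√(0.466 × 9.1e-09) = 15360 rad/s
f₀ = ω₀/(2π) = 2.444 kHz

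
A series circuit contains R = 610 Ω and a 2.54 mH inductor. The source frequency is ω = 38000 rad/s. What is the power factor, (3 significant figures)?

0.988

X_L = ωL = 96.5 Ω
Z = 610 + j96.5 Ω
|Z| = √(610² + 96.5²) = 618 Ω
∠Z = arctan(96.5/610) = 8.99°
cos φ = cos(8.99°) = 0.988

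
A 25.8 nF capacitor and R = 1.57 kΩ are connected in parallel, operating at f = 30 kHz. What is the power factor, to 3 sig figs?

ω = 2πf = 188500 rad/s
X_C = 1/(ωC) = 206 Ω
Parallel: admittances add. Y = 1/R + jωC
Y = (0.000637 + j0.00486) S
|Y| = 0.00490 S → |Z| = 1/|Y| = 204 Ω, ∠Z = −∠Y = -82.5°
cos φ = cos(-82.5°) = 0.130

0.130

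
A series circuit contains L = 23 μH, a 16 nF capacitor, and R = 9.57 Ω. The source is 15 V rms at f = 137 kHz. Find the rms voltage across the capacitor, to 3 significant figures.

ω = 2πf = 860800 rad/s
X_L = ωL = 19.8 Ω
X_C = 1/(ωC) = 72.6 Ω
Net reactance X = X_L − X_C = -52.8 Ω
Z = 9.57 − j52.8 Ω
|Z| = √(9.57² + 52.8²) = 53.7 Ω
I = V/|Z| = 279 mA
V_C = I·|Z_C| = 0.279 × 72.6 = 20.3 V

20.3 V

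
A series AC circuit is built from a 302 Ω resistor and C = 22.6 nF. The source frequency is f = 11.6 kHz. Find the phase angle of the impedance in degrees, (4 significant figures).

ω = 2πf = 72880 rad/s
X_C = 1/(ωC) = 607.1 Ω
Z = 302.0 − j607.1 Ω
|Z| = √(302.0² + 607.1²) = 678.1 Ω
∠Z = arctan(-607.1/302.0) = -63.55°

-63.55°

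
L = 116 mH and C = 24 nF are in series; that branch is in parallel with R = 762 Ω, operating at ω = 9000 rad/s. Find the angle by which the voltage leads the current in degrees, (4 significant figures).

X_L = ωL = 1044 Ω
X_C = 1/(ωC) = 4630 Ω
Branch 1: Z₁ = R = 762.0 Ω
Branch 2 (series LC): Z₂ = j(X_L − X_C) = −j3586 Ω
Parallel: Z = Z₁Z₂/(Z₁+Z₂), |Z| = 745.4 Ω, ∠Z = -12.00°

-12.00°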